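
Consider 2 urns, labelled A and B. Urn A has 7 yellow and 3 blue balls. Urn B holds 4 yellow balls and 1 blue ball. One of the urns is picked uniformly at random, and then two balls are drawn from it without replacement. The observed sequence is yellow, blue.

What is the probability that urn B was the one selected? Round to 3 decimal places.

0.462

Under each hypothesis, the probability of the observed sequence is: P(data | urn A) = (7/10)(3/9) = 7/30; P(data | urn B) = (4/5)(1/4) = 1/5.
Weighting by the prior gives 1/2 · 7/30 = 7/60, 1/2 · 1/5 = 1/10; these sum to 13/60.
So P(urn B | data) = (1/10) / (13/60) = 6/13.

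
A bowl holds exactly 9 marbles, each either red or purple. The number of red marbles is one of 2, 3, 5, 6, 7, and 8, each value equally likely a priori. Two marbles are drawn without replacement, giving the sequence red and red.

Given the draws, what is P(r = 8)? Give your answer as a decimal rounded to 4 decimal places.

0.3590

For each hypothesis, P(data | H) works out to: P(data | r = 2) = (2/9)(1/8) = 1/36; P(data | r = 3) = (3/9)(2/8) = 1/12; P(data | r = 5) = (5/9)(4/8) = 5/18; P(data | r = 6) = (6/9)(5/8) = 5/12; P(data | r = 7) = (7/9)(6/8) = 7/12; P(data | r = 8) = (8/9)(7/8) = 7/9.
Multiplying each by its prior: 1/6 · 1/36 = 1/216, 1/6 · 1/12 = 1/72, 1/6 · 5/18 = 5/108, 1/6 · 5/12 = 5/72, 1/6 · 7/12 = 7/72, 1/6 · 7/9 = 7/54; summing to 13/36.
So P(r = 8 | data) = (7/54) / (13/36) = 14/39.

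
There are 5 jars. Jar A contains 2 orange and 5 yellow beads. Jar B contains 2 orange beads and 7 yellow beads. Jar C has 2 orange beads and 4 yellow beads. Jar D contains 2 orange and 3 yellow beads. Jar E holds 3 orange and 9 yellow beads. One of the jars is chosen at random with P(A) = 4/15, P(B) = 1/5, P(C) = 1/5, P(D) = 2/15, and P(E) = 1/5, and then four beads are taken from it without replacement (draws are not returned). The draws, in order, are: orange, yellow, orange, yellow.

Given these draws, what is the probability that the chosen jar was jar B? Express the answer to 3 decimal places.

For each hypothesis, P(data | H) works out to: P(data | jar A) = (2/7)(5/6)(1/5)(4/4) = 0.047619; P(data | jar B) = (2/9)(7/8)(1/7)(6/6) = 0.027778; P(data | jar C) = (2/6)(4/5)(1/4)(3/3) = 0.066667; P(data | jar D) = (2/5)(3/4)(1/3)(2/2) = 0.1; P(data | jar E) = (3/12)(9/11)(2/10)(8/9) = 0.036364.
Weighting by the prior gives 4/15 · 0.047619 = 0.012698, 1/5 · 0.027778 = 0.0055556, 1/5 · 0.066667 = 0.013333, 2/15 · 0.1 = 0.013333, 1/5 · 0.036364 = 0.0072727; with total 0.052193.
By Bayes' rule, P(jar B | data) = (0.0055556) / (0.052193) = 0.10644.

0.106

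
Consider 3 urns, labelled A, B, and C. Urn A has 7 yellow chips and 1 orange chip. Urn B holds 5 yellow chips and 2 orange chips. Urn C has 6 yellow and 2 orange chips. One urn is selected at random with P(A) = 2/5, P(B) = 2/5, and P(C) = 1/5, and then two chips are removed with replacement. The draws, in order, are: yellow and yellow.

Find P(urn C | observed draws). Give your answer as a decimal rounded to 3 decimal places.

0.181

Compute the likelihood of the observed sequence for each case: P(data | urn A) = (7/8)(7/8) = 0.76562; P(data | urn B) = (5/7)(5/7) = 0.5102; P(data | urn C) = (6/8)(6/8) = 0.5625.
The prior-weighted likelihoods are 2/5 · 0.76562 = 0.30625, 2/5 · 0.5102 = 0.20408, 1/5 · 0.5625 = 0.1125; with total 0.62283.
Therefore the posterior P(urn C | data) = (0.1125) / (0.62283) = 0.18063.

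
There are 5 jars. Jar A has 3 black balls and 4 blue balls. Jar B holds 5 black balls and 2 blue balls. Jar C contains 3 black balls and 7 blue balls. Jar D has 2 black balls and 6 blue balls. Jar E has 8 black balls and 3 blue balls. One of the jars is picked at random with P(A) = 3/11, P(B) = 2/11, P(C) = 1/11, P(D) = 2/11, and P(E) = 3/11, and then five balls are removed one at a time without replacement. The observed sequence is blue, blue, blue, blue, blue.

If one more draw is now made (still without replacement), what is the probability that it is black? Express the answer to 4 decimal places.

0.6480

The likelihood of the observed sequence under each hypothesis: P(data | jar A) = (4/7)(3/6)(2/5)(1/4)(0/3) = 0; P(data | jar B) = (2/7)(1/6)(0/5) = 0; P(data | jar C) = (7/10)(6/9)(5/8)(4/7)(3/6) = 1/12; P(data | jar D) = (6/8)(5/7)(4/6)(3/5)(2/4) = 3/28; P(data | jar E) = (3/11)(2/10)(1/9)(0/8) = 0.
The prior-weighted likelihoods are 3/11 · 0 = 0, 2/11 · 0 = 0, 1/11 · 1/12 = 1/132, 2/11 · 3/28 = 3/154, 3/11 · 0 = 0; summing to 25/924.
Normalising, the posterior is P(jar A | data) = 0, P(jar B | data) = 0, P(jar C | data) = 7/25, P(jar D | data) = 18/25, P(jar E | data) = 0.
So P(black next | data) = Σ P(black next | H) P(H | data) = (3/5)(7/25) + (2/3)(18/25) = 81/125.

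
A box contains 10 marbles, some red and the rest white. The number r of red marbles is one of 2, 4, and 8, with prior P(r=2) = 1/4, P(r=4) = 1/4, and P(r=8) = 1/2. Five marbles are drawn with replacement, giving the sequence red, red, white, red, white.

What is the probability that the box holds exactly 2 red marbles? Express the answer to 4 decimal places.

Under each hypothesis, the probability of the observed sequence is: P(data | r = 2) = (2/10)(2/10)(8/10)(2/10)(8/10) = 0.00512; P(data | r = 4) = (4/10)(4/10)(6/10)(4/10)(6/10) = 0.02304; P(data | r = 8) = (8/10)(8/10)(2/10)(8/10)(2/10) = 0.02048.
Weighting by the prior gives 1/4 · 0.00512 = 0.00128, 1/4 · 0.02304 = 0.00576, 1/2 · 0.02048 = 0.01024; with total 0.01728.
By Bayes' rule, P(r = 2 | data) = (0.00128) / (0.01728) = 0.074074.

0.0741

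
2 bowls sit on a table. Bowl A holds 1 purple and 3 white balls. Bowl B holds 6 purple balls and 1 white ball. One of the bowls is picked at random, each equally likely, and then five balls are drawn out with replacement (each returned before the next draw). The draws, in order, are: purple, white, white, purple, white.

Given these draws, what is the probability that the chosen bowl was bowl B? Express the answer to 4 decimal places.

For each hypothesis, P(data | H) works out to: P(data | bowl A) = (1/4)(3/4)(3/4)(1/4)(3/4) = 0.026367; P(data | bowl B) = (6/7)(1/7)(1/7)(6/7)(1/7) = 0.002142.
Multiplying each by its prior: 1/2 · 0.026367 = 0.013184, 1/2 · 0.002142 = 0.001071; these sum to 0.014255.
Hence P(bowl B | data) = (0.001071) / (0.014255) = 0.075133.

0.0751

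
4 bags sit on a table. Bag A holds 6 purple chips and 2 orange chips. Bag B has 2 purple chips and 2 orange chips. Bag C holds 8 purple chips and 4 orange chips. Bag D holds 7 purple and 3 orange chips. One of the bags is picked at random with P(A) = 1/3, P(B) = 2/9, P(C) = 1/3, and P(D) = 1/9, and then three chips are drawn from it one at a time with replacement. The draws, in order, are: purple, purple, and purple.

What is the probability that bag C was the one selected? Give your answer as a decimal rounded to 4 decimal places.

0.3235

For each hypothesis, P(data | H) works out to: P(data | bag A) = (6/8)(6/8)(6/8) = 0.42188; P(data | bag B) = (2/4)(2/4)(2/4) = 0.125; P(data | bag C) = (8/12)(8/12)(8/12) = 0.2963; P(data | bag D) = (7/10)(7/10)(7/10) = 0.343.
Multiplying each by its prior: 1/3 · 0.42188 = 0.14062, 2/9 · 0.125 = 0.027778, 1/3 · 0.2963 = 0.098765, 1/9 · 0.343 = 0.038111; these sum to 0.30528.
So P(bag C | data) = (0.098765) / (0.30528) = 0.32352.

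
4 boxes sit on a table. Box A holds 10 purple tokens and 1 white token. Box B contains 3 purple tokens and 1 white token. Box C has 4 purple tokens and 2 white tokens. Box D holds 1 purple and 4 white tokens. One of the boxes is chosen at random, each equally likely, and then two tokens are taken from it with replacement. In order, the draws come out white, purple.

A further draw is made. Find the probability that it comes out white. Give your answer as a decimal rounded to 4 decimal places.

For each hypothesis, P(data | H) works out to: P(data | box A) = (1/11)(10/11) = 0.082645; P(data | box B) = (1/4)(3/4) = 0.1875; P(data | box C) = (2/6)(4/6) = 0.22222; P(data | box D) = (4/5)(1/5) = 0.16.
Multiplying each by its prior: 1/4 · 0.082645 = 0.020661, 1/4 · 0.1875 = 0.046875, 1/4 · 0.22222 = 0.055556, 1/4 · 0.16 = 0.04; with total 0.16309.
The posterior is then P(box A | data) = 0.12668, P(box B | data) = 0.28741, P(box C | data) = 0.34064, P(box D | data) = 0.24526.
The predictive probability is P(white next | data) = (1/11)(0.12668) + (1/4)(0.28741) + (1/3)(0.34064) + (4/5)(0.24526) = 0.39313.

0.3931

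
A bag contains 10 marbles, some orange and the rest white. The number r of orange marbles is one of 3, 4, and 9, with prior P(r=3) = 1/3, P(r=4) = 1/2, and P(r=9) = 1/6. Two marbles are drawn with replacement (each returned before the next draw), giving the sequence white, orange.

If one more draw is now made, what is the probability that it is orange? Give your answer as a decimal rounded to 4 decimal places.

The likelihood of the observed sequence under each hypothesis: P(data | r = 3) = (7/10)(3/10) = 21/100; P(data | r = 4) = (6/10)(4/10) = 6/25; P(data | r = 9) = (1/10)(9/10) = 9/100.
Weighting by the prior gives 1/3 · 21/100 = 7/100, 1/2 · 6/25 = 3/25, 1/6 · 9/100 = 3/200; these sum to 41/200.
Normalising, the posterior is P(r = 3 | data) = 14/41, P(r = 4 | data) = 24/41, P(r = 9 | data) = 3/41.
Averaging over the posterior, P(orange next | data) = (3/10)(14/41) + (2/5)(24/41) + (9/10)(3/41) = 33/82.

0.4024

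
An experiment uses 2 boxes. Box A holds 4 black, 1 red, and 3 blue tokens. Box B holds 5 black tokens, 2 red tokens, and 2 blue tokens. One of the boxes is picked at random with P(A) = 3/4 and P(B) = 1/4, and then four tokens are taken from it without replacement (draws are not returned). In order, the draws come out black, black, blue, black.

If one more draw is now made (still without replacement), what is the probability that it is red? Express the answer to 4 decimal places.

0.2854

The likelihood of the observed sequence under each hypothesis: P(data | box A) = (4/8)(3/7)(3/6)(2/5) = 0.042857; P(data | box B) = (5/9)(4/8)(2/7)(3/6) = 0.039683.
The prior-weighted likelihoods are 3/4 · 0.042857 = 0.032143, 1/4 · 0.039683 = 0.0099206; with total 0.042063.
The posterior is then P(box A | data) = 0.76415, P(box B | data) = 0.23585.
Averaging over the posterior, P(red next | data) = (1/4)(0.76415) + (2/5)(0.23585) = 0.28538.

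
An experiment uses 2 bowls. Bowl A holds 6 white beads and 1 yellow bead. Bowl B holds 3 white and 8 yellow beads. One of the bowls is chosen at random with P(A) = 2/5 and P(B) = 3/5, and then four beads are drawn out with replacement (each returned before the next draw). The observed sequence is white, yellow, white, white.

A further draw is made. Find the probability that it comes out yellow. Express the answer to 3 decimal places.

For each hypothesis, P(data | H) works out to: P(data | bowl A) = (6/7)(1/7)(6/7)(6/7) = 0.089963; P(data | bowl B) = (3/11)(8/11)(3/11)(3/11) = 0.014753.
Multiplying each by its prior: 2/5 · 0.089963 = 0.035985, 3/5 · 0.014753 = 0.0088519; summing to 0.044837.
The posterior is then P(bowl A | data) = 0.80258, P(bowl B | data) = 0.19742.
So P(yellow next | data) = Σ P(yellow next | H) P(H | data) = (1/7)(0.80258) + (8/11)(0.19742) = 0.25823.

0.258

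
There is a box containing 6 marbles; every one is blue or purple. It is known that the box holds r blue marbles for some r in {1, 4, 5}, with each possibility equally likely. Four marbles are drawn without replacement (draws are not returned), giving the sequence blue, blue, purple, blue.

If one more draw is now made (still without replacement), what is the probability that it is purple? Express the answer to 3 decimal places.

Compute the likelihood of the observed sequence for each case: P(data | r = 1) = (1/6)(0/5) = 0; P(data | r = 4) = (4/6)(3/5)(2/4)(2/3) = 2/15; P(data | r = 5) = (5/6)(4/5)(1/4)(3/3) = 1/6.
Multiplying each by its prior: 1/3 · 0 = 0, 1/3 · 2/15 = 2/45, 1/3 · 1/6 = 1/18; these sum to 1/10.
Dividing through by the total gives posterior P(r = 1 | data) = 0, P(r = 4 | data) = 4/9, P(r = 5 | data) = 5/9.
So P(purple next | data) = Σ P(purple next | H) P(H | data) = (1/2)(4/9) + (0)(5/9) = 2/9.

0.222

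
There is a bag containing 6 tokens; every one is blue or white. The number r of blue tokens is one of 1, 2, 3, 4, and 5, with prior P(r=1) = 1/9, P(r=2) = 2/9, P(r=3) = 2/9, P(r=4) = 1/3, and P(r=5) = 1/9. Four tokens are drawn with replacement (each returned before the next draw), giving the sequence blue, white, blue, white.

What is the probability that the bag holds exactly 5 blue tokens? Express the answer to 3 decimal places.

0.047

Compute the likelihood of the observed sequence for each case: P(data | r = 1) = (1/6)(5/6)(1/6)(5/6) = 0.01929; P(data | r = 2) = (2/6)(4/6)(2/6)(4/6) = 0.049383; P(data | r = 3) = (3/6)(3/6)(3/6)(3/6) = 0.0625; P(data | r = 4) = (4/6)(2/6)(4/6)(2/6) = 0.049383; P(data | r = 5) = (5/6)(1/6)(5/6)(1/6) = 0.01929.
Weighting by the prior gives 1/9 · 0.01929 = 0.0021433, 2/9 · 0.049383 = 0.010974, 2/9 · 0.0625 = 0.013889, 1/3 · 0.049383 = 0.016461, 1/9 · 0.01929 = 0.0021433; these sum to 0.04561.
Therefore the posterior P(r = 5 | data) = (0.0021433) / (0.04561) = 0.046992.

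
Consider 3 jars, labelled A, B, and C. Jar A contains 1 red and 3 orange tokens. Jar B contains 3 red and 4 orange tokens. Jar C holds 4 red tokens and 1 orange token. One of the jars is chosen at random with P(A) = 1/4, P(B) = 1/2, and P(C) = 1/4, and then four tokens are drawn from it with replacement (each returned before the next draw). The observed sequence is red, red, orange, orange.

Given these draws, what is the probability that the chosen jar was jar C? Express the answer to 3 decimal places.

0.142

Under each hypothesis, the probability of the observed sequence is: P(data | jar A) = (1/4)(1/4)(3/4)(3/4) = 0.035156; P(data | jar B) = (3/7)(3/7)(4/7)(4/7) = 0.059975; P(data | jar C) = (4/5)(4/5)(1/5)(1/5) = 0.0256.
Weighting by the prior gives 1/4 · 0.035156 = 0.0087891, 1/2 · 0.059975 = 0.029988, 1/4 · 0.0256 = 0.0064; summing to 0.045177.
Therefore the posterior P(jar C | data) = (0.0064) / (0.045177) = 0.14167.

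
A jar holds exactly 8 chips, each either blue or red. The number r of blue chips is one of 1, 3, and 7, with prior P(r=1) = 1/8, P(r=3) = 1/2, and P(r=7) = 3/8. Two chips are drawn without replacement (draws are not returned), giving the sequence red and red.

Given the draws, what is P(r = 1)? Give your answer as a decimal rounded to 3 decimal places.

The likelihood of the observed sequence under each hypothesis: P(data | r = 1) = (7/8)(6/7) = 3/4; P(data | r = 3) = (5/8)(4/7) = 5/14; P(data | r = 7) = (1/8)(0/7) = 0.
Weighting by the prior gives 1/8 · 3/4 = 3/32, 1/2 · 5/14 = 5/28, 3/8 · 0 = 0; with total 61/224.
So P(r = 1 | data) = (3/32) / (61/224) = 21/61.

0.344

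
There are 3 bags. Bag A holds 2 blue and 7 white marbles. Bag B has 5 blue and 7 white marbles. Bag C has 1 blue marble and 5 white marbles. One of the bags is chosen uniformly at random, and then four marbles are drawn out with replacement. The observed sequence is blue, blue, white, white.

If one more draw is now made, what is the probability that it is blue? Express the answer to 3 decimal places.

0.318

Compute the likelihood of the observed sequence for each case: P(data | bag A) = (2/9)(2/9)(7/9)(7/9) = 0.029873; P(data | bag B) = (5/12)(5/12)(7/12)(7/12) = 0.059076; P(data | bag C) = (1/6)(1/6)(5/6)(5/6) = 0.01929.
Weighting by the prior gives 1/3 · 0.029873 = 0.0099578, 1/3 · 0.059076 = 0.019692, 1/3 · 0.01929 = 0.00643; with total 0.03608.
Dividing through by the total gives posterior P(bag A | data) = 0.27599, P(bag B | data) = 0.54579, P(bag C | data) = 0.17822.
The predictive probability is P(blue next | data) = (2/9)(0.27599) + (5/12)(0.54579) + (1/6)(0.17822) = 0.31845.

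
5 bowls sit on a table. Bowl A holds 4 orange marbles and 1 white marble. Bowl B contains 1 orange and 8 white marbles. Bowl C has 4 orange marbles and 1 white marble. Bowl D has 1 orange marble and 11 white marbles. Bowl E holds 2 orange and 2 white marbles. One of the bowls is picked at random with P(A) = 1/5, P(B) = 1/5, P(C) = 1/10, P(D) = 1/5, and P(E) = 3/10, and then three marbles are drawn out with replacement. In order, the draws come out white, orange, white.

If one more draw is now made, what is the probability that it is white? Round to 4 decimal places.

Compute the likelihood of the observed sequence for each case: P(data | bowl A) = (1/5)(4/5)(1/5) = 0.032; P(data | bowl B) = (8/9)(1/9)(8/9) = 0.087791; P(data | bowl C) = (1/5)(4/5)(1/5) = 0.032; P(data | bowl D) = (11/12)(1/12)(11/12) = 0.070023; P(data | bowl E) = (2/4)(2/4)(2/4) = 0.125.
Weighting by the prior gives 1/5 · 0.032 = 0.0064, 1/5 · 0.087791 = 0.017558, 1/10 · 0.032 = 0.0032, 1/5 · 0.070023 = 0.014005, 3/10 · 0.125 = 0.0375; these sum to 0.078663.
Dividing through by the total gives posterior P(bowl A | data) = 0.08136, P(bowl B | data) = 0.22321, P(bowl C | data) = 0.04068, P(bowl D | data) = 0.17803, P(bowl E | data) = 0.47672.
So P(white next | data) = Σ P(white next | H) P(H | data) = (1/5)(0.08136) + (8/9)(0.22321) + (1/5)(0.04068) + (11/12)(0.17803) + (1/2)(0.47672) = 0.62437.

0.6244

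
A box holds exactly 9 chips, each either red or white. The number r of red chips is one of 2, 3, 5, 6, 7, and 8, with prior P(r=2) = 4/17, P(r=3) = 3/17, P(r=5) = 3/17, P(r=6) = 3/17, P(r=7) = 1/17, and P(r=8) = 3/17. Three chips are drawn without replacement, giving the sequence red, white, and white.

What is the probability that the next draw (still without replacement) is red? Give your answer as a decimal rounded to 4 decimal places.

For each hypothesis, P(data | H) works out to: P(data | r = 2) = (2/9)(7/8)(6/7) = 0.16667; P(data | r = 3) = (3/9)(6/8)(5/7) = 0.17857; P(data | r = 5) = (5/9)(4/8)(3/7) = 0.11905; P(data | r = 6) = (6/9)(3/8)(2/7) = 0.071429; P(data | r = 7) = (7/9)(2/8)(1/7) = 0.027778; P(data | r = 8) = (8/9)(1/8)(0/7) = 0.
The prior-weighted likelihoods are 4/17 · 0.16667 = 0.039216, 3/17 · 0.17857 = 0.031513, 3/17 · 0.11905 = 0.021008, 3/17 · 0.071429 = 0.012605, 1/17 · 0.027778 = 0.001634, 3/17 · 0 = 0; these sum to 0.10598.
Normalising, the posterior is P(r = 2 | data) = 0.37004, P(r = 3 | data) = 0.29736, P(r = 5 | data) = 0.19824, P(r = 6 | data) = 0.11894, P(r = 7 | data) = 0.015419, P(r = 8 | data) = 0.
So P(red next | data) = Σ P(red next | H) P(H | data) = (1/6)(0.37004) + (1/3)(0.29736) + (2/3)(0.19824) + (5/6)(0.11894) + (1)(0.015419) = 0.40749.

0.4075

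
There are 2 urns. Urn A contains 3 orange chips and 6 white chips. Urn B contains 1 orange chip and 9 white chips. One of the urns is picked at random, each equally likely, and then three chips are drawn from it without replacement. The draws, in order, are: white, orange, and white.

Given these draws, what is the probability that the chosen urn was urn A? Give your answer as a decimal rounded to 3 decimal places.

For each hypothesis, P(data | H) works out to: P(data | urn A) = (6/9)(3/8)(5/7) = 5/28; P(data | urn B) = (9/10)(1/9)(8/8) = 1/10.
Multiplying each by its prior: 1/2 · 5/28 = 5/56, 1/2 · 1/10 = 1/20; these sum to 39/280.
Therefore the posterior P(urn A | data) = (5/56) / (39/280) = 25/39.

0.641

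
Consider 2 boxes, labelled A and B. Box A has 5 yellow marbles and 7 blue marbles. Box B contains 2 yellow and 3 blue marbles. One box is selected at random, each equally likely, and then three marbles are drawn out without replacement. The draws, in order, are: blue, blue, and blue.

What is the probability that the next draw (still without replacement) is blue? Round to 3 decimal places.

0.273

The likelihood of the observed sequence under each hypothesis: P(data | box A) = (7/12)(6/11)(5/10) = 7/44; P(data | box B) = (3/5)(2/4)(1/3) = 1/10.
Multiplying each by its prior: 1/2 · 7/44 = 7/88, 1/2 · 1/10 = 1/20; with total 57/440.
The posterior is then P(box A | data) = 35/57, P(box B | data) = 22/57.
So P(blue next | data) = Σ P(blue next | H) P(H | data) = (4/9)(35/57) + (0)(22/57) = 140/513.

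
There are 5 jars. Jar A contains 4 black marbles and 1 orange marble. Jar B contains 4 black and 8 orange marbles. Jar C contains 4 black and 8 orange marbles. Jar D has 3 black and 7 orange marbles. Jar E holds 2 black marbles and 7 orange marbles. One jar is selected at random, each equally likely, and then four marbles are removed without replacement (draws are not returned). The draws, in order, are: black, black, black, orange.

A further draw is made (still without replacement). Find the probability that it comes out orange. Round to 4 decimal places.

Compute the likelihood of the observed sequence for each case: P(data | jar A) = (4/5)(3/4)(2/3)(1/2) = 0.2; P(data | jar B) = (4/12)(3/11)(2/10)(8/9) = 0.016162; P(data | jar C) = (4/12)(3/11)(2/10)(8/9) = 0.016162; P(data | jar D) = (3/10)(2/9)(1/8)(7/7) = 0.0083333; P(data | jar E) = (2/9)(1/8)(0/7) = 0.
The prior-weighted likelihoods are 1/5 · 0.2 = 0.04, 1/5 · 0.016162 = 0.0032323, 1/5 · 0.016162 = 0.0032323, 1/5 · 0.0083333 = 0.0016667, 1/5 · 0 = 0; these sum to 0.048131.
Dividing through by the total gives posterior P(jar A | data) = 0.83106, P(jar B | data) = 0.067156, P(jar C | data) = 0.067156, P(jar D | data) = 0.034627, P(jar E | data) = 0.
Averaging over the posterior, P(orange next | data) = (0)(0.83106) + (7/8)(0.067156) + (7/8)(0.067156) + (1)(0.034627) = 0.15215.

0.1522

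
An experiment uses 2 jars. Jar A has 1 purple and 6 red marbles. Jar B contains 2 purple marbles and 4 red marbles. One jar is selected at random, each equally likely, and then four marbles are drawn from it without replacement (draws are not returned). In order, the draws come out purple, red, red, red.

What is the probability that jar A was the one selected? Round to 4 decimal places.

0.5172

Under each hypothesis, the probability of the observed sequence is: P(data | jar A) = (1/7)(6/6)(5/5)(4/4) = 1/7; P(data | jar B) = (2/6)(4/5)(3/4)(2/3) = 2/15.
Weighting by the prior gives 1/2 · 1/7 = 1/14, 1/2 · 2/15 = 1/15; with total 29/210.
Therefore the posterior P(jar A | data) = (1/14) / (29/210) = 15/29.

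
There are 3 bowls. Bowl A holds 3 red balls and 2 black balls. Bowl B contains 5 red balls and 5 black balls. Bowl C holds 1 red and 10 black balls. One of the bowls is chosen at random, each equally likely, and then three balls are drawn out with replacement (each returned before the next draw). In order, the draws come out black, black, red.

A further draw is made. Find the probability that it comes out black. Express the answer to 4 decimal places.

0.5714

For each hypothesis, P(data | H) works out to: P(data | bowl A) = (2/5)(2/5)(3/5) = 0.096; P(data | bowl B) = (5/10)(5/10)(5/10) = 0.125; P(data | bowl C) = (10/11)(10/11)(1/11) = 0.075131.
The prior-weighted likelihoods are 1/3 · 0.096 = 0.032, 1/3 · 0.125 = 0.041667, 1/3 · 0.075131 = 0.025044; with total 0.09871.
Normalising, the posterior is P(bowl A | data) = 0.32418, P(bowl B | data) = 0.42211, P(bowl C | data) = 0.25371.
So P(black next | data) = Σ P(black next | H) P(H | data) = (2/5)(0.32418) + (1/2)(0.42211) + (10/11)(0.25371) = 0.57137.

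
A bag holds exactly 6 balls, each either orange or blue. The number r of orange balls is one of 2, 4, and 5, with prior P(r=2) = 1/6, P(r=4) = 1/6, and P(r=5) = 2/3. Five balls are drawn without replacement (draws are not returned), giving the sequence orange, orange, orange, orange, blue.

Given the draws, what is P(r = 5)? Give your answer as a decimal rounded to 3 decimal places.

0.909

For each hypothesis, P(data | H) works out to: P(data | r = 2) = (2/6)(1/5)(0/4) = 0; P(data | r = 4) = (4/6)(3/5)(2/4)(1/3)(2/2) = 1/15; P(data | r = 5) = (5/6)(4/5)(3/4)(2/3)(1/2) = 1/6.
The prior-weighted likelihoods are 1/6 · 0 = 0, 1/6 · 1/15 = 1/90, 2/3 · 1/6 = 1/9; with total 11/90.
By Bayes' rule, P(r = 5 | data) = (1/9) / (11/90) = 10/11.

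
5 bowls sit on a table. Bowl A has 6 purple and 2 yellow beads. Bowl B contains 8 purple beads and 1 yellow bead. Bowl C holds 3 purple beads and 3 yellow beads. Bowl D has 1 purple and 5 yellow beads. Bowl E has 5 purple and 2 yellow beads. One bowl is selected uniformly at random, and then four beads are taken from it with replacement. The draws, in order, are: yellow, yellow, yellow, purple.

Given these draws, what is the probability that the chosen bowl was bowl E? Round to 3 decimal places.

Compute the likelihood of the observed sequence for each case: P(data | bowl A) = (2/8)(2/8)(2/8)(6/8) = 0.011719; P(data | bowl B) = (1/9)(1/9)(1/9)(8/9) = 0.0012193; P(data | bowl C) = (3/6)(3/6)(3/6)(3/6) = 0.0625; P(data | bowl D) = (5/6)(5/6)(5/6)(1/6) = 0.096451; P(data | bowl E) = (2/7)(2/7)(2/7)(5/7) = 0.01666.
Multiplying each by its prior: 1/5 · 0.011719 = 0.0023437, 1/5 · 0.0012193 = 0.00024387, 1/5 · 0.0625 = 0.0125, 1/5 · 0.096451 = 0.01929, 1/5 · 0.01666 = 0.0033319; with total 0.03771.
So P(bowl E | data) = (0.0033319) / (0.03771) = 0.088358.

0.088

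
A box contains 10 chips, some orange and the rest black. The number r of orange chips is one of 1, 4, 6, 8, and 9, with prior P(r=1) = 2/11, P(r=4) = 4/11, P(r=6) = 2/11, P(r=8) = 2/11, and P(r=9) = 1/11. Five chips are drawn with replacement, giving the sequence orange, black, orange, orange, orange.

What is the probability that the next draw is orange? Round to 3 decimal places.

Compute the likelihood of the observed sequence for each case: P(data | r = 1) = (1/10)(9/10)(1/10)(1/10)(1/10) = 9e-05; P(data | r = 4) = (4/10)(6/10)(4/10)(4/10)(4/10) = 0.01536; P(data | r = 6) = (6/10)(4/10)(6/10)(6/10)(6/10) = 0.05184; P(data | r = 8) = (8/10)(2/10)(8/10)(8/10)(8/10) = 0.08192; P(data | r = 9) = (9/10)(1/10)(9/10)(9/10)(9/10) = 0.06561.
Weighting by the prior gives 2/11 · 9e-05 = 1.6364e-05, 4/11 · 0.01536 = 0.0055855, 2/11 · 0.05184 = 0.0094255, 2/11 · 0.08192 = 0.014895, 1/11 · 0.06561 = 0.0059645; these sum to 0.035886.
Normalising, the posterior is P(r = 1 | data) = 0.00045598, P(r = 4 | data) = 0.15564, P(r = 6 | data) = 0.26265, P(r = 8 | data) = 0.41505, P(r = 9 | data) = 0.16621.
The predictive probability is P(orange next | data) = (1/10)(0.00045598) + (2/5)(0.15564) + (3/5)(0.26265) + (4/5)(0.41505) + (9/10)(0.16621) = 0.70151.

0.702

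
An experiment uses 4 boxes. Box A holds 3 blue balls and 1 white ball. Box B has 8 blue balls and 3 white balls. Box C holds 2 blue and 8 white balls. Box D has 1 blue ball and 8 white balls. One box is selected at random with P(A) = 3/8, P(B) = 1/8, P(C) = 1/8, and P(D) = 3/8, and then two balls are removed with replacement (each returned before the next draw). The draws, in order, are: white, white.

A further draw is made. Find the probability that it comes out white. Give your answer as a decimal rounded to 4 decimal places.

0.8209

For each hypothesis, P(data | H) works out to: P(data | box A) = (1/4)(1/4) = 0.0625; P(data | box B) = (3/11)(3/11) = 0.07438; P(data | box C) = (8/10)(8/10) = 0.64; P(data | box D) = (8/9)(8/9) = 0.79012.
Weighting by the prior gives 3/8 · 0.0625 = 0.023438, 1/8 · 0.07438 = 0.0092975, 1/8 · 0.64 = 0.08, 3/8 · 0.79012 = 0.2963; these sum to 0.40903.
Dividing through by the total gives posterior P(box A | data) = 0.0573, P(box B | data) = 0.022731, P(box C | data) = 0.19558, P(box D | data) = 0.72439.
Averaging over the posterior, P(white next | data) = (1/4)(0.0573) + (3/11)(0.022731) + (4/5)(0.19558) + (8/9)(0.72439) = 0.82089.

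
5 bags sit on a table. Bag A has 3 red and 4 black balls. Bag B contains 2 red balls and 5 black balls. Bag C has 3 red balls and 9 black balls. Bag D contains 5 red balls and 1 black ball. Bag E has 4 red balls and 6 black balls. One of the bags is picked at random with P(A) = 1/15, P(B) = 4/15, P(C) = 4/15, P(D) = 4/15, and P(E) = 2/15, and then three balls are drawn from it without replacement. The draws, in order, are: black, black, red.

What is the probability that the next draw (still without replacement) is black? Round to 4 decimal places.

Under each hypothesis, the probability of the observed sequence is: P(data | bag A) = (4/7)(3/6)(3/5) = 0.17143; P(data | bag B) = (5/7)(4/6)(2/5) = 0.19048; P(data | bag C) = (9/12)(8/11)(3/10) = 0.16364; P(data | bag D) = (1/6)(0/5) = 0; P(data | bag E) = (6/10)(5/9)(4/8) = 0.16667.
The prior-weighted likelihoods are 1/15 · 0.17143 = 0.011429, 4/15 · 0.19048 = 0.050794, 4/15 · 0.16364 = 0.043636, 4/15 · 0 = 0, 2/15 · 0.16667 = 0.022222; with total 0.12808.
Dividing through by the total gives posterior P(bag A | data) = 0.089229, P(bag B | data) = 0.39658, P(bag C | data) = 0.34069, P(bag D | data) = 0, P(bag E | data) = 0.1735.
Averaging over the posterior, P(black next | data) = (1/2)(0.089229) + (3/4)(0.39658) + (7/9)(0.34069) + (4/7)(0.1735) = 0.70617.

0.7062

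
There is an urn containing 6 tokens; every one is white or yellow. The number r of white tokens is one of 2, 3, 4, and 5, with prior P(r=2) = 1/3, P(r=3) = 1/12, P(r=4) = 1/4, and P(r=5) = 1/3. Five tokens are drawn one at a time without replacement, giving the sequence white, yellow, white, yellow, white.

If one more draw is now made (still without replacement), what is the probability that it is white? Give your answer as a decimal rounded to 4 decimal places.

The likelihood of the observed sequence under each hypothesis: P(data | r = 2) = (2/6)(4/5)(1/4)(3/3)(0/2) = 0; P(data | r = 3) = (3/6)(3/5)(2/4)(2/3)(1/2) = 1/20; P(data | r = 4) = (4/6)(2/5)(3/4)(1/3)(2/2) = 1/15; P(data | r = 5) = (5/6)(1/5)(4/4)(0/3) = 0.
The prior-weighted likelihoods are 1/3 · 0 = 0, 1/12 · 1/20 = 1/240, 1/4 · 1/15 = 1/60, 1/3 · 0 = 0; these sum to 1/48.
Normalising, the posterior is P(r = 2 | data) = 0, P(r = 3 | data) = 1/5, P(r = 4 | data) = 4/5, P(r = 5 | data) = 0.
So P(white next | data) = Σ P(white next | H) P(H | data) = (0)(1/5) + (1)(4/5) = 4/5.

0.8000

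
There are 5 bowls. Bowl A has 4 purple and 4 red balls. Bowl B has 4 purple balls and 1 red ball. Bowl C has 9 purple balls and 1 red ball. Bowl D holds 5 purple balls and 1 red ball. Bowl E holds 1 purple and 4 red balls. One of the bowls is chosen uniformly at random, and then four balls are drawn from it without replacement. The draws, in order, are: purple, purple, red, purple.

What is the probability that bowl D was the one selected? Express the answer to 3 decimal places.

The likelihood of the observed sequence under each hypothesis: P(data | bowl A) = (4/8)(3/7)(4/6)(2/5) = 2/35; P(data | bowl B) = (4/5)(3/4)(1/3)(2/2) = 1/5; P(data | bowl C) = (9/10)(8/9)(1/8)(7/7) = 1/10; P(data | bowl D) = (5/6)(4/5)(1/4)(3/3) = 1/6; P(data | bowl E) = (1/5)(0/4) = 0.
Multiplying each by its prior: 1/5 · 2/35 = 2/175, 1/5 · 1/5 = 1/25, 1/5 · 1/10 = 1/50, 1/5 · 1/6 = 1/30, 1/5 · 0 = 0; these sum to 11/105.
By Bayes' rule, P(bowl D | data) = (1/30) / (11/105) = 7/22.

0.318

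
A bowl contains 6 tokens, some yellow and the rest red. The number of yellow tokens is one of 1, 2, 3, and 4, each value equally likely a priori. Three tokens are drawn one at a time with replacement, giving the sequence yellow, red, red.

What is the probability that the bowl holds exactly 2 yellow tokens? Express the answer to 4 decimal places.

Compute the likelihood of the observed sequence for each case: P(data | r = 1) = (1/6)(5/6)(5/6) = 25/216; P(data | r = 2) = (2/6)(4/6)(4/6) = 4/27; P(data | r = 3) = (3/6)(3/6)(3/6) = 1/8; P(data | r = 4) = (4/6)(2/6)(2/6) = 2/27.
Multiplying each by its prior: 1/4 · 25/216 = 25/864, 1/4 · 4/27 = 1/27, 1/4 · 1/8 = 1/32, 1/4 · 2/27 = 1/54; summing to 25/216.
So P(r = 2 | data) = (1/27) / (25/216) = 8/25.

0.3200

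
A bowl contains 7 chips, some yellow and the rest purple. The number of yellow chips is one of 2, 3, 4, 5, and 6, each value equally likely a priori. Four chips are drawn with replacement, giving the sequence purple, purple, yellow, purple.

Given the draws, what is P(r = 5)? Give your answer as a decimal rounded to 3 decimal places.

The likelihood of the observed sequence under each hypothesis: P(data | r = 2) = (5/7)(5/7)(2/7)(5/7) = 0.10412; P(data | r = 3) = (4/7)(4/7)(3/7)(4/7) = 0.079967; P(data | r = 4) = (3/7)(3/7)(4/7)(3/7) = 0.044981; P(data | r = 5) = (2/7)(2/7)(5/7)(2/7) = 0.01666; P(data | r = 6) = (1/7)(1/7)(6/7)(1/7) = 0.002499.
Weighting by the prior gives 1/5 · 0.10412 = 0.020825, 1/5 · 0.079967 = 0.015993, 1/5 · 0.044981 = 0.0089963, 1/5 · 0.01666 = 0.0033319, 1/5 · 0.002499 = 0.00049979; these sum to 0.049646.
By Bayes' rule, P(r = 5 | data) = (0.0033319) / (0.049646) = 0.067114.

0.067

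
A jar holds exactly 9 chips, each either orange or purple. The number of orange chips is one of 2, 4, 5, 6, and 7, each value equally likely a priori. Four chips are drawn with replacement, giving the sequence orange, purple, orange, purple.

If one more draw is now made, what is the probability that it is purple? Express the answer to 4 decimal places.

0.4644

The likelihood of the observed sequence under each hypothesis: P(data | r = 2) = (2/9)(7/9)(2/9)(7/9) = 0.029873; P(data | r = 4) = (4/9)(5/9)(4/9)(5/9) = 0.060966; P(data | r = 5) = (5/9)(4/9)(5/9)(4/9) = 0.060966; P(data | r = 6) = (6/9)(3/9)(6/9)(3/9) = 0.049383; P(data | r = 7) = (7/9)(2/9)(7/9)(2/9) = 0.029873.
The prior-weighted likelihoods are 1/5 · 0.029873 = 0.0059747, 1/5 · 0.060966 = 0.012193, 1/5 · 0.060966 = 0.012193, 1/5 · 0.049383 = 0.0098765, 1/5 · 0.029873 = 0.0059747; with total 0.046212.
Normalising, the posterior is P(r = 2 | data) = 0.12929, P(r = 4 | data) = 0.26385, P(r = 5 | data) = 0.26385, P(r = 6 | data) = 0.21372, P(r = 7 | data) = 0.12929.
So P(purple next | data) = Σ P(purple next | H) P(H | data) = (7/9)(0.12929) + (5/9)(0.26385) + (4/9)(0.26385) + (1/3)(0.21372) + (2/9)(0.12929) = 0.46438.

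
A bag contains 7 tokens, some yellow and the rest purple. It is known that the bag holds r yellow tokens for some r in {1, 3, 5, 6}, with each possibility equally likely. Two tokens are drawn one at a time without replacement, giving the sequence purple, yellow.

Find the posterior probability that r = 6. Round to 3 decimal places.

Compute the likelihood of the observed sequence for each case: P(data | r = 1) = (6/7)(1/6) = 1/7; P(data | r = 3) = (4/7)(3/6) = 2/7; P(data | r = 5) = (2/7)(5/6) = 5/21; P(data | r = 6) = (1/7)(6/6) = 1/7.
Weighting by the prior gives 1/4 · 1/7 = 1/28, 1/4 · 2/7 = 1/14, 1/4 · 5/21 = 5/84, 1/4 · 1/7 = 1/28; these sum to 17/84.
So P(r = 6 | data) = (1/28) / (17/84) = 3/17.

0.176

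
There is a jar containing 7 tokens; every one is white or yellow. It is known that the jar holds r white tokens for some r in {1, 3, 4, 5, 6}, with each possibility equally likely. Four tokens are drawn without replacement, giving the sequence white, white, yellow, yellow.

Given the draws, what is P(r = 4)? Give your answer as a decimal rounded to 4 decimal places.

0.3913

The likelihood of the observed sequence under each hypothesis: P(data | r = 1) = (1/7)(0/6) = 0; P(data | r = 3) = (3/7)(2/6)(4/5)(3/4) = 3/35; P(data | r = 4) = (4/7)(3/6)(3/5)(2/4) = 3/35; P(data | r = 5) = (5/7)(4/6)(2/5)(1/4) = 1/21; P(data | r = 6) = (6/7)(5/6)(1/5)(0/4) = 0.
Weighting by the prior gives 1/5 · 0 = 0, 1/5 · 3/35 = 3/175, 1/5 · 3/35 = 3/175, 1/5 · 1/21 = 1/105, 1/5 · 0 = 0; summing to 23/525.
So P(r = 4 | data) = (3/175) / (23/525) = 9/23.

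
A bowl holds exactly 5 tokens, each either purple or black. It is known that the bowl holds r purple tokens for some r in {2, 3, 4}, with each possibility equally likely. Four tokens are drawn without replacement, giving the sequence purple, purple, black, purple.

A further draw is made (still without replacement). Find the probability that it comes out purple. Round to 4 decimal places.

For each hypothesis, P(data | H) works out to: P(data | r = 2) = (2/5)(1/4)(3/3)(0/2) = 0; P(data | r = 3) = (3/5)(2/4)(2/3)(1/2) = 1/10; P(data | r = 4) = (4/5)(3/4)(1/3)(2/2) = 1/5.
Weighting by the prior gives 1/3 · 0 = 0, 1/3 · 1/10 = 1/30, 1/3 · 1/5 = 1/15; these sum to 1/10.
Normalising, the posterior is P(r = 2 | data) = 0, P(r = 3 | data) = 1/3, P(r = 4 | data) = 2/3.
Averaging over the posterior, P(purple next | data) = (0)(1/3) + (1)(2/3) = 2/3.

0.6667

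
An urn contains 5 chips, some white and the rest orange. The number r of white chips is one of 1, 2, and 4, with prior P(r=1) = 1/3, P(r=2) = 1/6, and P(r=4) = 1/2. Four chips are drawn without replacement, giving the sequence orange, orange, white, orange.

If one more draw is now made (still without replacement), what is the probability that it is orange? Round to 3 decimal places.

0.800

The likelihood of the observed sequence under each hypothesis: P(data | r = 1) = (4/5)(3/4)(1/3)(2/2) = 1/5; P(data | r = 2) = (3/5)(2/4)(2/3)(1/2) = 1/10; P(data | r = 4) = (1/5)(0/4) = 0.
The prior-weighted likelihoods are 1/3 · 1/5 = 1/15, 1/6 · 1/10 = 1/60, 1/2 · 0 = 0; these sum to 1/12.
Dividing through by the total gives posterior P(r = 1 | data) = 4/5, P(r = 2 | data) = 1/5, P(r = 4 | data) = 0.
The predictive probability is P(orange next | data) = (1)(4/5) + (0)(1/5) = 4/5.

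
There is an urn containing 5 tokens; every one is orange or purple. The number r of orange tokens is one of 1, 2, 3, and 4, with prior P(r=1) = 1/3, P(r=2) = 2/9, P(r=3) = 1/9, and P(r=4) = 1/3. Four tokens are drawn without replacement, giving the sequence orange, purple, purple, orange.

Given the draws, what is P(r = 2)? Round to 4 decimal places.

Compute the likelihood of the observed sequence for each case: P(data | r = 1) = (1/5)(4/4)(3/3)(0/2) = 0; P(data | r = 2) = (2/5)(3/4)(2/3)(1/2) = 1/10; P(data | r = 3) = (3/5)(2/4)(1/3)(2/2) = 1/10; P(data | r = 4) = (4/5)(1/4)(0/3) = 0.
Multiplying each by its prior: 1/3 · 0 = 0, 2/9 · 1/10 = 1/45, 1/9 · 1/10 = 1/90, 1/3 · 0 = 0; with total 1/30.
By Bayes' rule, P(r = 2 | data) = (1/45) / (1/30) = 2/3.

0.6667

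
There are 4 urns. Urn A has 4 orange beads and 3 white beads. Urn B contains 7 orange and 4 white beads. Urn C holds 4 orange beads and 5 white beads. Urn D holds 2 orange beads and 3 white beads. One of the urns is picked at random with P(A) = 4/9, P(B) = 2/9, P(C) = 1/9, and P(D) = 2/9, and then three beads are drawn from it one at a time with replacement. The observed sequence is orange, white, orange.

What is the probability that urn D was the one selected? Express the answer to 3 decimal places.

The likelihood of the observed sequence under each hypothesis: P(data | urn A) = (4/7)(3/7)(4/7) = 0.13994; P(data | urn B) = (7/11)(4/11)(7/11) = 0.14726; P(data | urn C) = (4/9)(5/9)(4/9) = 0.10974; P(data | urn D) = (2/5)(3/5)(2/5) = 0.096.
Multiplying each by its prior: 4/9 · 0.13994 = 0.062196, 2/9 · 0.14726 = 0.032724, 1/9 · 0.10974 = 0.012193, 2/9 · 0.096 = 0.021333; with total 0.12845.
Hence P(urn D | data) = (0.021333) / (0.12845) = 0.16609.

0.166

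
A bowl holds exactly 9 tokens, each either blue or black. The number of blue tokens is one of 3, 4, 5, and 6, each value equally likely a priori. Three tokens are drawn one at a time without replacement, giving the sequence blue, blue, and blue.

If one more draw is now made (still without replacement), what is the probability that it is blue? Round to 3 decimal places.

Under each hypothesis, the probability of the observed sequence is: P(data | r = 3) = (3/9)(2/8)(1/7) = 1/84; P(data | r = 4) = (4/9)(3/8)(2/7) = 1/21; P(data | r = 5) = (5/9)(4/8)(3/7) = 5/42; P(data | r = 6) = (6/9)(5/8)(4/7) = 5/21.
Weighting by the prior gives 1/4 · 1/84 = 1/336, 1/4 · 1/21 = 1/84, 1/4 · 5/42 = 5/168, 1/4 · 5/21 = 5/84; with total 5/48.
Dividing through by the total gives posterior P(r = 3 | data) = 1/35, P(r = 4 | data) = 4/35, P(r = 5 | data) = 2/7, P(r = 6 | data) = 4/7.
The predictive probability is P(blue next | data) = (0)(1/35) + (1/6)(4/35) + (1/3)(2/7) + (1/2)(4/7) = 2/5.

0.400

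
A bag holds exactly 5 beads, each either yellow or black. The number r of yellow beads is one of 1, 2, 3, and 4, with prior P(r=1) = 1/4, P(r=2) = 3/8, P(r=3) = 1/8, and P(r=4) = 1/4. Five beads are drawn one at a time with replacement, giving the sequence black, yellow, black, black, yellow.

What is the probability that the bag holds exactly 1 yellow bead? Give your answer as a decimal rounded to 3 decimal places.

0.230

Compute the likelihood of the observed sequence for each case: P(data | r = 1) = (4/5)(1/5)(4/5)(4/5)(1/5) = 0.02048; P(data | r = 2) = (3/5)(2/5)(3/5)(3/5)(2/5) = 0.03456; P(data | r = 3) = (2/5)(3/5)(2/5)(2/5)(3/5) = 0.02304; P(data | r = 4) = (1/5)(4/5)(1/5)(1/5)(4/5) = 0.00512.
Weighting by the prior gives 1/4 · 0.02048 = 0.00512, 3/8 · 0.03456 = 0.01296, 1/8 · 0.02304 = 0.00288, 1/4 · 0.00512 = 0.00128; with total 0.02224.
So P(r = 1 | data) = (0.00512) / (0.02224) = 0.23022.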